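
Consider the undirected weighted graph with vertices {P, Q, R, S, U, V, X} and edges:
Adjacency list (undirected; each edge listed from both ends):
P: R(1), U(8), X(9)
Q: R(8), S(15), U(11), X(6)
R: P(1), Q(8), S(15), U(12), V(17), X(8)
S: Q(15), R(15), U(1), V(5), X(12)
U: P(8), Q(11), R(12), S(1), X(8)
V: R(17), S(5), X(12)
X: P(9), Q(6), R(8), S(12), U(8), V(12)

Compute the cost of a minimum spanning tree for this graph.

Kruskal: consider edges lightest-first.
P—R (1): add. Components now {U} {P,R} {S} {X} {V} {Q}
S—U (1): add. Components now {S,U} {P,R} {X} {V} {Q}
S—V (5): add. Components now {S,U,V} {P,R} {X} {Q}
Q—X (6): add. Components now {S,U,V} {P,R} {Q,X}
P—U (8): add. Components now {P,R,S,U,V} {Q,X}
Q—R (8): add. Components now {P,Q,R,S,U,V,X}
MST edges: P—R, S—U, S—V, Q—X, P—U, Q—R; total weight 1+1+5+6+8+8 = 29.

29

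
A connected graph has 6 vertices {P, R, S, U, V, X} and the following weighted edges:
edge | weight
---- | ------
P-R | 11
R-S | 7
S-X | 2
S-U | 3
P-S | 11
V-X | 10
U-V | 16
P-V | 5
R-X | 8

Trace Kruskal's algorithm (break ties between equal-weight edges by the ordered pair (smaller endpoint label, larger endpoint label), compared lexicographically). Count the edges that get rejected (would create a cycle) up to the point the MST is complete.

1

Kruskal: consider edges lightest-first.
S-X (2): add — endpoints in different components.
S-U (3): add — endpoints in different components.
P-V (5): add — endpoints in different components.
R-S (7): add — endpoints in different components.
R-X (8): skip — R and X already connected.
V-X (10): add — endpoints in different components.
Edges rejected before the tree was complete: 1.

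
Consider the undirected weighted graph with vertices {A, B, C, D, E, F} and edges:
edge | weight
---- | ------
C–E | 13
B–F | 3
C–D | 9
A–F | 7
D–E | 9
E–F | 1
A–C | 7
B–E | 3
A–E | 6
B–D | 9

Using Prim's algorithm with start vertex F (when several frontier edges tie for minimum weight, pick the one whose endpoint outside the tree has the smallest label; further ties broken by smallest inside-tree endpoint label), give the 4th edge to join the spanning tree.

A-C

Grow the tree from F using Prim:
Step 1: frontier [E–F 1, B–F 3, A–F 7] → take E–F (1); add E.
Step 2: frontier [B–E 3, A–E 6, D–E 9, C–E 13, B–F 3, A–F 7] → take B–E (3); add B.
Step 3: frontier [B–D 9, A–E 6, D–E 9, C–E 13, A–F 7] → take A–E (6); add A.
Step 4: frontier [A–C 7, B–D 9, D–E 9, C–E 13] → take A–C (7); add C.
Step 5: frontier [B–D 9, C–D 9, D–E 9] → take B–D (9); add D.
The 4th edge added is A–C.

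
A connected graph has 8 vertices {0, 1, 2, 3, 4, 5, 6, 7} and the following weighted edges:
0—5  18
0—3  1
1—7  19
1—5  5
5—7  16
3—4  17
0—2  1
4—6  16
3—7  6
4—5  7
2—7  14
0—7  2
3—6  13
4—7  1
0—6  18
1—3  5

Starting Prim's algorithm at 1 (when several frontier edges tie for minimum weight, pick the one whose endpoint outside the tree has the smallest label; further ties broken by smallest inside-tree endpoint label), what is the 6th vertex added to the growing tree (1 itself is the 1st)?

Grow the tree from 1 using Prim:
Step 1: cheapest edge leaving the tree is 1—3 (5); add 3.
Step 2: cheapest edge leaving the tree is 0—3 (1); add 0.
Step 3: cheapest edge leaving the tree is 0—2 (1); add 2.
Step 4: cheapest edge leaving the tree is 0—7 (2); add 7.
Step 5: cheapest edge leaving the tree is 4—7 (1); add 4.
Step 6: cheapest edge leaving the tree is 1—5 (5); add 5.
Step 7: cheapest edge leaving the tree is 3—6 (13); add 6.
Vertex order: 1, 3, 0, 2, 7, 4, 5, 6. The 6th vertex is 4.

4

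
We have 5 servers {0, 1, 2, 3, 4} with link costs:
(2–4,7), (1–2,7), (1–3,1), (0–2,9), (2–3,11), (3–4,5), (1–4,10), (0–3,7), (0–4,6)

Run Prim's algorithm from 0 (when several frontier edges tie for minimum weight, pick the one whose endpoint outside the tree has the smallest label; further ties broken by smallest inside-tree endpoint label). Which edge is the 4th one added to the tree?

Grow the tree from 0 using Prim:
Step 1: frontier [0–4 6, 0–3 7, 0–2 9] → take 0–4 (6); add 4.
Step 2: frontier [0–3 7, 0–2 9, 3–4 5, 2–4 7, 1–4 10] → take 3–4 (5); add 3.
Step 3: frontier [0–2 9, 1–3 1, 2–3 11, 2–4 7, 1–4 10] → take 1–3 (1); add 1.
Step 4: frontier [0–2 9, 1–2 7, 2–3 11, 2–4 7] → take 1–2 (7); add 2.
The 4th edge added is 1–2.

1-2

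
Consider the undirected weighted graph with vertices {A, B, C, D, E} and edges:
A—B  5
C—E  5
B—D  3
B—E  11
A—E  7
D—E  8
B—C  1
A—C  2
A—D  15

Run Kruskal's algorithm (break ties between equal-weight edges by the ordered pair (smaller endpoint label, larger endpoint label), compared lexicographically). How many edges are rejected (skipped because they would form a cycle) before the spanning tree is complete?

1

Kruskal: consider edges lightest-first.
B—C (1): add. Components now {A} {B,C} {D} {E}
A—C (2): add. Components now {A,B,C} {D} {E}
B—D (3): add. Components now {A,B,C,D} {E}
A—B (5): skip — A and B already connected.
C—E (5): add. Components now {A,B,C,D,E}
Edges rejected before the tree was complete: 1.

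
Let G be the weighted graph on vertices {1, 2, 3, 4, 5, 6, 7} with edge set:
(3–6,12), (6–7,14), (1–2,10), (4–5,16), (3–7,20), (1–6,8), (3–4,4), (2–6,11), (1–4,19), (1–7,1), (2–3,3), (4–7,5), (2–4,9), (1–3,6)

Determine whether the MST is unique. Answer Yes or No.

Yes

Sort edges by weight, then run Kruskal:
1–7 (1): add — endpoints in different components.
2–3 (3): add — endpoints in different components.
3–4 (4): add — endpoints in different components.
4–7 (5): add — endpoints in different components.
1–3 (6): skip — 1 and 3 already connected.
1–6 (8): add — endpoints in different components.
2–4 (9): skip — 2 and 4 already connected.
1–2 (10): skip — 1 and 2 already connected.
2–6 (11): skip — 2 and 6 already connected.
3–6 (12): skip — 3 and 6 already connected.
6–7 (14): skip — 6 and 7 already connected.
4–5 (16): add — endpoints in different components.
Every non-tree edge has weight strictly greater than the heaviest edge on the tree path between its endpoints, so the MST is unique.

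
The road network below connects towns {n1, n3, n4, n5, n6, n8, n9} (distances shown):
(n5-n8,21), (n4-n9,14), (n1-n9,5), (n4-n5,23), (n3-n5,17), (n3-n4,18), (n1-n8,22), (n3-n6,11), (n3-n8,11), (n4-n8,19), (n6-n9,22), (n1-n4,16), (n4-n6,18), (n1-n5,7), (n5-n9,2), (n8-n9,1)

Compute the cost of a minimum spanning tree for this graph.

Prim, starting at n5.
Step 1: cheapest edge leaving the tree is n5-n9 (2); add n9.
Step 2: cheapest edge leaving the tree is n8-n9 (1); add n8.
Step 3: cheapest edge leaving the tree is n1-n9 (5); add n1.
Step 4: cheapest edge leaving the tree is n3-n8 (11); add n3.
Step 5: cheapest edge leaving the tree is n3-n6 (11); add n6.
Step 6: cheapest edge leaving the tree is n4-n9 (14); add n4.
MST edges: n5-n9, n8-n9, n1-n9, n3-n8, n3-n6, n4-n9; total weight 2+1+5+11+11+14 = 44.

44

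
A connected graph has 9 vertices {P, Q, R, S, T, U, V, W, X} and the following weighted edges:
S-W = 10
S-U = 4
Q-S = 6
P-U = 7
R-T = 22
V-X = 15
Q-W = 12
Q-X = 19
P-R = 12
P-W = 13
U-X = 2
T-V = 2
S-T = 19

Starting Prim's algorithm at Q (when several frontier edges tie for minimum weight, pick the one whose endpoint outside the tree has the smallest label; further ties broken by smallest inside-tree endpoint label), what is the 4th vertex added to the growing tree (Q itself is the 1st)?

Grow the tree from Q using Prim:
Step 1: cheapest edge leaving the tree is Q-S (6); add S.
Step 2: cheapest edge leaving the tree is S-U (4); add U.
Step 3: cheapest edge leaving the tree is U-X (2); add X.
Step 4: cheapest edge leaving the tree is P-U (7); add P.
Step 5: cheapest edge leaving the tree is S-W (10); add W.
Step 6: cheapest edge leaving the tree is P-R (12); add R.
Step 7: cheapest edge leaving the tree is V-X (15); add V.
Step 8: cheapest edge leaving the tree is T-V (2); add T.
Vertex order: Q, S, U, X, P, W, R, V, T. The 4th vertex is X.

X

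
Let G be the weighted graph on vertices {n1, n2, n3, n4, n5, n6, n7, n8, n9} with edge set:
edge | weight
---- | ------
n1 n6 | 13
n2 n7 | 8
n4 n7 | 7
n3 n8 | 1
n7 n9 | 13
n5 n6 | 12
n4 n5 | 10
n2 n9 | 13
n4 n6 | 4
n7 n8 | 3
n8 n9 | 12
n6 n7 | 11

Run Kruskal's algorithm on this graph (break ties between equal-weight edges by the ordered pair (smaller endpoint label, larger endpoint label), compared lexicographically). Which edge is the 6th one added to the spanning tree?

n4-n5

Sort edges by weight, then run Kruskal:
n3 n8 (1): add — endpoints in different components.
n7 n8 (3): add — endpoints in different components.
n4 n6 (4): add — endpoints in different components.
n4 n7 (7): add — endpoints in different components.
n2 n7 (8): add — endpoints in different components.
n4 n5 (10): add — endpoints in different components.
n6 n7 (11): skip — n7 and n6 already connected.
n5 n6 (12): skip — n5 and n6 already connected.
n8 n9 (12): add — endpoints in different components.
n1 n6 (13): add — endpoints in different components.
The 6th edge added is n4 n5.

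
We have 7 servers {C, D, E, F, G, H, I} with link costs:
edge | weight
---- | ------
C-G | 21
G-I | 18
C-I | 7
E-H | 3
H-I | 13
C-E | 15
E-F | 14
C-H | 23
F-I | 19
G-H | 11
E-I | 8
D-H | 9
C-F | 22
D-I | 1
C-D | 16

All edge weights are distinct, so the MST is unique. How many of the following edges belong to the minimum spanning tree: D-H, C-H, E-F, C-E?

Kruskal's algorithm — process edges by increasing weight (ties by edge label):
D-I (1): add. Components now {C} {D,I} {E} {F} {G} {H}
E-H (3): add. Components now {C} {D,I} {E,H} {F} {G}
C-I (7): add. Components now {C,D,I} {E,H} {F} {G}
E-I (8): add. Components now {C,D,E,H,I} {F} {G}
D-H (9): skip — D and H already connected.
G-H (11): add. Components now {C,D,E,G,H,I} {F}
H-I (13): skip — H and I already connected.
E-F (14): add. Components now {C,D,E,F,G,H,I}
MST edge set: {D-I, E-H, C-I, E-I, G-H, E-F}.
Of the listed edges, {E-F} are in the MST → 1.

1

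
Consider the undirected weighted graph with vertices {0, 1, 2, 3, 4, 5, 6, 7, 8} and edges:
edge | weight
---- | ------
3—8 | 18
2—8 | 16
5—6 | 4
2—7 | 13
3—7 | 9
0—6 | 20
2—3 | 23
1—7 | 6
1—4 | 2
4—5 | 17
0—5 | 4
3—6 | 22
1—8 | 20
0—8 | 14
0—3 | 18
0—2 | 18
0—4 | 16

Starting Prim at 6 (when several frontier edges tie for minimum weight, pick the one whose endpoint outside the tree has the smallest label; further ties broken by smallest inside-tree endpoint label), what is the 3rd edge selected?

Prim, starting at 6.
Step 1: cheapest edge leaving the tree is 5—6 (4); add 5.
Step 2: cheapest edge leaving the tree is 0—5 (4); add 0.
Step 3: cheapest edge leaving the tree is 0—8 (14); add 8.
Step 4: cheapest edge leaving the tree is 2—8 (16); add 2.
Step 5: cheapest edge leaving the tree is 2—7 (13); add 7.
Step 6: cheapest edge leaving the tree is 1—7 (6); add 1.
Step 7: cheapest edge leaving the tree is 1—4 (2); add 4.
Step 8: cheapest edge leaving the tree is 3—7 (9); add 3.
The 3rd edge added is 0—8.

0-8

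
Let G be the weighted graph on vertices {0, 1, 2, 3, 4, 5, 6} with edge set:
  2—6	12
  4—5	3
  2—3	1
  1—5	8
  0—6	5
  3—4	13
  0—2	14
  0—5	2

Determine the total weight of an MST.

31

Kruskal: consider edges lightest-first.
2—3 (1): add — endpoints in different components.
0—5 (2): add — endpoints in different components.
4—5 (3): add — endpoints in different components.
0—6 (5): add — endpoints in different components.
1—5 (8): add — endpoints in different components.
2—6 (12): add — endpoints in different components.
MST edges: 2—3, 0—5, 4—5, 0—6, 1—5, 2—6; total weight 1+2+3+5+8+12 = 31.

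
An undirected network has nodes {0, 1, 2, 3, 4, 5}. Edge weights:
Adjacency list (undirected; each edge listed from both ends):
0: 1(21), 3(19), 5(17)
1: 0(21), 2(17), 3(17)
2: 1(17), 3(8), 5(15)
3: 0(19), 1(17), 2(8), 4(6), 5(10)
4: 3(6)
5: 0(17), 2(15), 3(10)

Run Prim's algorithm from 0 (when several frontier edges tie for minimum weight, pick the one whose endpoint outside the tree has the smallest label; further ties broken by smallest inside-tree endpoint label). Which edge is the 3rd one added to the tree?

Prim's algorithm from 0:
Step 1: cheapest edge leaving the tree is 0-5 (17); add 5.
Step 2: cheapest edge leaving the tree is 3-5 (10); add 3.
Step 3: cheapest edge leaving the tree is 3-4 (6); add 4.
Step 4: cheapest edge leaving the tree is 2-3 (8); add 2.
Step 5: cheapest edge leaving the tree is 1-2 (17); add 1.
The 3rd edge added is 3-4.

3-4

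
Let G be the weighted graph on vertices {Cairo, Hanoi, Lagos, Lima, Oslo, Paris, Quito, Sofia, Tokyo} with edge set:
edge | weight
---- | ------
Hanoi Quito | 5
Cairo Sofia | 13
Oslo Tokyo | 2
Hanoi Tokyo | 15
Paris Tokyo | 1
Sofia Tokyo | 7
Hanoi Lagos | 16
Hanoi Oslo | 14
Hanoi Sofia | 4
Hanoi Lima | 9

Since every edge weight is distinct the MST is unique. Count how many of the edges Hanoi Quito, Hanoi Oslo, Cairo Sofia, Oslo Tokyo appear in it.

Sort edges by weight, then run Kruskal:
Paris Tokyo (1): add — endpoints in different components.
Oslo Tokyo (2): add — endpoints in different components.
Hanoi Sofia (4): add — endpoints in different components.
Hanoi Quito (5): add — endpoints in different components.
Sofia Tokyo (7): add — endpoints in different components.
Hanoi Lima (9): add — endpoints in different components.
Cairo Sofia (13): add — endpoints in different components.
Hanoi Oslo (14): skip — Oslo and Hanoi already connected.
Hanoi Tokyo (15): skip — Tokyo and Hanoi already connected.
Hanoi Lagos (16): add — endpoints in different components.
MST edge set: {Paris Tokyo, Oslo Tokyo, Hanoi Sofia, Hanoi Quito, Sofia Tokyo, Hanoi Lima, Cairo Sofia, Hanoi Lagos}.
Of the listed edges, {Hanoi Quito, Cairo Sofia, Oslo Tokyo} are in the MST → 3.

3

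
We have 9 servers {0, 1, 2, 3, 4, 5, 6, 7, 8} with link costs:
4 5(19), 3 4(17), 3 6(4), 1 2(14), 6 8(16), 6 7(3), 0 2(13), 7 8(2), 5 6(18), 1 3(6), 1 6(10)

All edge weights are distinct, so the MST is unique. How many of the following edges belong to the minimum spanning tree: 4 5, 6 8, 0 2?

1

Kruskal: consider edges lightest-first.
7 8 (2): add — endpoints in different components.
6 7 (3): add — endpoints in different components.
3 6 (4): add — endpoints in different components.
1 3 (6): add — endpoints in different components.
1 6 (10): skip — 1 and 6 already connected.
0 2 (13): add — endpoints in different components.
1 2 (14): add — endpoints in different components.
6 8 (16): skip — 6 and 8 already connected.
3 4 (17): add — endpoints in different components.
5 6 (18): add — endpoints in different components.
MST edge set: {7 8, 6 7, 3 6, 1 3, 0 2, 1 2, 3 4, 5 6}.
Of the listed edges, {0 2} are in the MST → 1.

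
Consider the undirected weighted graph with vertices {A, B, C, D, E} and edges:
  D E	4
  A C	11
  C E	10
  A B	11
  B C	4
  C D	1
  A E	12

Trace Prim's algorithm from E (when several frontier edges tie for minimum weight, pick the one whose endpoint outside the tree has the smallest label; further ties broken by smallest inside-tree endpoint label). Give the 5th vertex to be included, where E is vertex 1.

A

Prim's algorithm from E:
Step 1: frontier [D E 4, C E 10, A E 12] → take D E (4); add D.
Step 2: frontier [C D 1, C E 10, A E 12] → take C D (1); add C.
Step 3: frontier [B C 4, A C 11, A E 12] → take B C (4); add B.
Step 4: frontier [A B 11, A C 11, A E 12] → take A B (11); add A.
Vertex order: E, D, C, B, A. The 5th vertex is A.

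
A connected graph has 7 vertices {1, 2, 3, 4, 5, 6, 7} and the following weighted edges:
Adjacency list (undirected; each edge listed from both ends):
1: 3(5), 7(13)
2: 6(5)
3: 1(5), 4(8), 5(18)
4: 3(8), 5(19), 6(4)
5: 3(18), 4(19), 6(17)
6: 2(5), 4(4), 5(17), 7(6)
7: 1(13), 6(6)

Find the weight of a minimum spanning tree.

45

Kruskal: consider edges lightest-first.
4—6 (4): add — endpoints in different components.
1—3 (5): add — endpoints in different components.
2—6 (5): add — endpoints in different components.
6—7 (6): add — endpoints in different components.
3—4 (8): add — endpoints in different components.
1—7 (13): skip — 1 and 7 already connected.
5—6 (17): add — endpoints in different components.
MST edges: 4—6, 1—3, 2—6, 6—7, 3—4, 5—6; total weight 4+5+5+6+8+17 = 45.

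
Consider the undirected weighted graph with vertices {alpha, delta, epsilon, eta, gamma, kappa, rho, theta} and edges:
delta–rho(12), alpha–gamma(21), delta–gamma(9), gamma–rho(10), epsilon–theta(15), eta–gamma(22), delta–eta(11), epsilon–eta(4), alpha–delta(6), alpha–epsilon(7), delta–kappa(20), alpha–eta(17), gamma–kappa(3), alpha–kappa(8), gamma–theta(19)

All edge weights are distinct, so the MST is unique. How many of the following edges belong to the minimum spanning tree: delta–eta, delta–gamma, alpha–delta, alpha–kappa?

2

Kruskal's algorithm — process edges by increasing weight (ties by edge label):
gamma–kappa (3): add — endpoints in different components.
epsilon–eta (4): add — endpoints in different components.
alpha–delta (6): add — endpoints in different components.
alpha–epsilon (7): add — endpoints in different components.
alpha–kappa (8): add — endpoints in different components.
delta–gamma (9): skip — delta and gamma already connected.
gamma–rho (10): add — endpoints in different components.
delta–eta (11): skip — delta and eta already connected.
delta–rho (12): skip — delta and rho already connected.
epsilon–theta (15): add — endpoints in different components.
MST edge set: {gamma–kappa, epsilon–eta, alpha–delta, alpha–epsilon, alpha–kappa, gamma–rho, epsilon–theta}.
Of the listed edges, {alpha–delta, alpha–kappa} are in the MST → 2.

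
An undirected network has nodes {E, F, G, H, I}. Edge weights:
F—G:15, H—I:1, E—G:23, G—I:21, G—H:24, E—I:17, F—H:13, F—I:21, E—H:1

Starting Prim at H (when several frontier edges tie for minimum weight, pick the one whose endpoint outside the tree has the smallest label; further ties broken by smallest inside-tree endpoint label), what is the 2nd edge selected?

Grow the tree from H using Prim:
Step 1: cheapest edge leaving the tree is E—H (1); add E.
Step 2: cheapest edge leaving the tree is H—I (1); add I.
Step 3: cheapest edge leaving the tree is F—H (13); add F.
Step 4: cheapest edge leaving the tree is F—G (15); add G.
The 2nd edge added is H—I.

H-I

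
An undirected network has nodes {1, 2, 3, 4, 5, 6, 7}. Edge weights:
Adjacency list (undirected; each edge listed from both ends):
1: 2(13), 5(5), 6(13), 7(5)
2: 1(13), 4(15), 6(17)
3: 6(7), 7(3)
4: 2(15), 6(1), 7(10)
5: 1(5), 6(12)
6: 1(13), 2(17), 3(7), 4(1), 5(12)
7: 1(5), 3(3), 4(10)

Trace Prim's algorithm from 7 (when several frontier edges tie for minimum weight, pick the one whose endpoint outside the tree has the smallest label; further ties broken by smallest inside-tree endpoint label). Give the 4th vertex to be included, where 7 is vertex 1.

5

Prim's algorithm from 7:
Step 1: frontier [3–7 3, 1–7 5, 4–7 10] → take 3–7 (3); add 3.
Step 2: frontier [3–6 7, 1–7 5, 4–7 10] → take 1–7 (5); add 1.
Step 3: frontier [1–5 5, 1–2 13, 1–6 13, 3–6 7, 4–7 10] → take 1–5 (5); add 5.
Step 4: frontier [1–2 13, 1–6 13, 3–6 7, 5–6 12, 4–7 10] → take 3–6 (7); add 6.
Step 5: frontier [1–2 13, 4–6 1, 2–6 17, 4–7 10] → take 4–6 (1); add 4.
Step 6: frontier [1–2 13, 2–4 15, 2–6 17] → take 1–2 (13); add 2.
Vertex order: 7, 3, 1, 5, 6, 4, 2. The 4th vertex is 5.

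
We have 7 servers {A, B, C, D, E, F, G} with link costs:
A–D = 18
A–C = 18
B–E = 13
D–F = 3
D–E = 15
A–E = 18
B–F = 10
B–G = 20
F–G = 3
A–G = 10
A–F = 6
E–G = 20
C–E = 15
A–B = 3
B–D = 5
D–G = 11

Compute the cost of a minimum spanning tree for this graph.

42

Prim's algorithm from F:
Step 1: cheapest edge leaving the tree is D–F (3); add D.
Step 2: cheapest edge leaving the tree is F–G (3); add G.
Step 3: cheapest edge leaving the tree is B–D (5); add B.
Step 4: cheapest edge leaving the tree is A–B (3); add A.
Step 5: cheapest edge leaving the tree is B–E (13); add E.
Step 6: cheapest edge leaving the tree is C–E (15); add C.
MST edges: D–F, F–G, B–D, A–B, B–E, C–E; total weight 3+3+5+3+13+15 = 42.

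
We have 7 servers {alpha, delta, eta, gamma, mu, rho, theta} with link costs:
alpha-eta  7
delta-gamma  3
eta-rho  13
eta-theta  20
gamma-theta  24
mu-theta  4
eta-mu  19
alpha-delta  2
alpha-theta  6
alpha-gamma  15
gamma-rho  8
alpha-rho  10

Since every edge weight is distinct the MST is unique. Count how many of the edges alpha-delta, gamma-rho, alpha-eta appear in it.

Kruskal: consider edges lightest-first.
alpha-delta (2): add — endpoints in different components.
delta-gamma (3): add — endpoints in different components.
mu-theta (4): add — endpoints in different components.
alpha-theta (6): add — endpoints in different components.
alpha-eta (7): add — endpoints in different components.
gamma-rho (8): add — endpoints in different components.
MST edge set: {alpha-delta, delta-gamma, mu-theta, alpha-theta, alpha-eta, gamma-rho}.
Of the listed edges, {alpha-delta, gamma-rho, alpha-eta} are in the MST → 3.

3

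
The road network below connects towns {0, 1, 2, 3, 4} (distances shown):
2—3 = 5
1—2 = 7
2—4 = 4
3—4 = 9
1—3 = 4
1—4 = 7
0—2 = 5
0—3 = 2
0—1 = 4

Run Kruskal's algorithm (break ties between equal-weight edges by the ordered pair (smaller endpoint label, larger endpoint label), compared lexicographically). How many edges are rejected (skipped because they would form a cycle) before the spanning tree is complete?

Kruskal: consider edges lightest-first.
0—3 (2): add — endpoints in different components.
0—1 (4): add — endpoints in different components.
1—3 (4): skip — 1 and 3 already connected.
2—4 (4): add — endpoints in different components.
0—2 (5): add — endpoints in different components.
Edges rejected before the tree was complete: 1.

1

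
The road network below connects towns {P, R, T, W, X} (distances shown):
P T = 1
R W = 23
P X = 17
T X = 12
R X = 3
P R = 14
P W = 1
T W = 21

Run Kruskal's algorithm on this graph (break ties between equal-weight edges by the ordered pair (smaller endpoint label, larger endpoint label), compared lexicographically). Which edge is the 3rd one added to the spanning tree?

Sort edges by weight, then run Kruskal:
P T (1): add. Components now {R} {P,T} {X} {W}
P W (1): add. Components now {R} {P,T,W} {X}
R X (3): add. Components now {R,X} {P,T,W}
T X (12): add. Components now {P,R,T,W,X}
The 3rd edge added is R X.

R-X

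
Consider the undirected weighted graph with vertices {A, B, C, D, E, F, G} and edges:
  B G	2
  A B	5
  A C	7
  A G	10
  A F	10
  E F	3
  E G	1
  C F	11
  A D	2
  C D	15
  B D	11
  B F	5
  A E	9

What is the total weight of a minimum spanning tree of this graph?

20

Sort edges by weight, then run Kruskal:
E G (1): add — endpoints in different components.
A D (2): add — endpoints in different components.
B G (2): add — endpoints in different components.
E F (3): add — endpoints in different components.
A B (5): add — endpoints in different components.
B F (5): skip — B and F already connected.
A C (7): add — endpoints in different components.
MST edges: E G, A D, B G, E F, A B, A C; total weight 1+2+2+3+5+7 = 20.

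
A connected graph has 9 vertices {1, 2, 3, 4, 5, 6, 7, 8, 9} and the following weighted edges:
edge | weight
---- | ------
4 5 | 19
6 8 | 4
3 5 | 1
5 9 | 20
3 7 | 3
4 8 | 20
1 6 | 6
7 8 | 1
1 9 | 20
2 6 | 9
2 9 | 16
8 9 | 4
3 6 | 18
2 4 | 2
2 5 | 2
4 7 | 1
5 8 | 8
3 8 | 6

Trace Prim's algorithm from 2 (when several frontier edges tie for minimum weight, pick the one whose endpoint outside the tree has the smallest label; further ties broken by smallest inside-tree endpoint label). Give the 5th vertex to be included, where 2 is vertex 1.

Grow the tree from 2 using Prim:
Step 1: cheapest edge leaving the tree is 2 4 (2); add 4.
Step 2: cheapest edge leaving the tree is 4 7 (1); add 7.
Step 3: cheapest edge leaving the tree is 7 8 (1); add 8.
Step 4: cheapest edge leaving the tree is 2 5 (2); add 5.
Step 5: cheapest edge leaving the tree is 3 5 (1); add 3.
Step 6: cheapest edge leaving the tree is 6 8 (4); add 6.
Step 7: cheapest edge leaving the tree is 8 9 (4); add 9.
Step 8: cheapest edge leaving the tree is 1 6 (6); add 1.
Vertex order: 2, 4, 7, 8, 5, 3, 6, 9, 1. The 5th vertex is 5.

5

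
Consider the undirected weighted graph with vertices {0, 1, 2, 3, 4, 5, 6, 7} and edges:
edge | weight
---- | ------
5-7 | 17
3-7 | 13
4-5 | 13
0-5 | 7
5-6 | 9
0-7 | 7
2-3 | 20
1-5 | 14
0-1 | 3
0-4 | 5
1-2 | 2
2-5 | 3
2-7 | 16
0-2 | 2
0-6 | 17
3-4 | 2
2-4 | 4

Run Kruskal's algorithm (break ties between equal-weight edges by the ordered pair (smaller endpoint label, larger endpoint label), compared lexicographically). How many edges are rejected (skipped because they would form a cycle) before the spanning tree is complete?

3

Kruskal: consider edges lightest-first.
0-2 (2): add — endpoints in different components.
1-2 (2): add — endpoints in different components.
3-4 (2): add — endpoints in different components.
0-1 (3): skip — 0 and 1 already connected.
2-5 (3): add — endpoints in different components.
2-4 (4): add — endpoints in different components.
0-4 (5): skip — 0 and 4 already connected.
0-5 (7): skip — 0 and 5 already connected.
0-7 (7): add — endpoints in different components.
5-6 (9): add — endpoints in different components.
Edges rejected before the tree was complete: 3.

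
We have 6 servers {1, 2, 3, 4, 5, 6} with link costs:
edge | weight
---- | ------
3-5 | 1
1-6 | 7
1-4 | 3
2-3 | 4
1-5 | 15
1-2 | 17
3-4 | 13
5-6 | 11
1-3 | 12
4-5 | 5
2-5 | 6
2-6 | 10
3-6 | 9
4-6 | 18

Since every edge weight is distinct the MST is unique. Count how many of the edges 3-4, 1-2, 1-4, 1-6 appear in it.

2

Kruskal's algorithm — process edges by increasing weight (ties by edge label):
3-5 (1): add — endpoints in different components.
1-4 (3): add — endpoints in different components.
2-3 (4): add — endpoints in different components.
4-5 (5): add — endpoints in different components.
2-5 (6): skip — 2 and 5 already connected.
1-6 (7): add — endpoints in different components.
MST edge set: {3-5, 1-4, 2-3, 4-5, 1-6}.
Of the listed edges, {1-4, 1-6} are in the MST → 2.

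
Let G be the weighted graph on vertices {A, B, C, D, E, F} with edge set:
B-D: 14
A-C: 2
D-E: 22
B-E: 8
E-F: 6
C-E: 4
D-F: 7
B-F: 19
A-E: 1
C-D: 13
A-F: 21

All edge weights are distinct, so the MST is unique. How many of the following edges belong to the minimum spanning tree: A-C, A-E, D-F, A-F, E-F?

4

Sort edges by weight, then run Kruskal:
A-E (1): add — endpoints in different components.
A-C (2): add — endpoints in different components.
C-E (4): skip — C and E already connected.
E-F (6): add — endpoints in different components.
D-F (7): add — endpoints in different components.
B-E (8): add — endpoints in different components.
MST edge set: {A-E, A-C, E-F, D-F, B-E}.
Of the listed edges, {A-C, A-E, D-F, E-F} are in the MST → 4.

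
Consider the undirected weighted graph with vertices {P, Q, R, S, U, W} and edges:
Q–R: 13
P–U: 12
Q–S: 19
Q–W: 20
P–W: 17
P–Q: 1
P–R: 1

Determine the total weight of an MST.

50

Prim's algorithm from R:
Step 1: frontier [P–R 1, Q–R 13] → take P–R (1); add P.
Step 2: frontier [P–Q 1, P–U 12, P–W 17, Q–R 13] → take P–Q (1); add Q.
Step 3: frontier [P–U 12, P–W 17, Q–S 19, Q–W 20] → take P–U (12); add U.
Step 4: frontier [P–W 17, Q–S 19, Q–W 20] → take P–W (17); add W.
Step 5: frontier [Q–S 19] → take Q–S (19); add S.
MST edges: P–R, P–Q, P–U, P–W, Q–S; total weight 1+1+12+17+19 = 50.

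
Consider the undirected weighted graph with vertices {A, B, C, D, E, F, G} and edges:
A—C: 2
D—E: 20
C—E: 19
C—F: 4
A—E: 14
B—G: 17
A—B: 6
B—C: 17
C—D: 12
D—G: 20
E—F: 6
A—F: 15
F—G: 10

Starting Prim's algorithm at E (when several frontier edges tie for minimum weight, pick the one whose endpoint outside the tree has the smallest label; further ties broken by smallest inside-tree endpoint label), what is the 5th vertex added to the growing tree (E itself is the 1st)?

Prim, starting at E.
Step 1: frontier [E—F 6, A—E 14, C—E 19, D—E 20] → take E—F (6); add F.
Step 2: frontier [A—E 14, C—E 19, D—E 20, C—F 4, F—G 10, A—F 15] → take C—F (4); add C.
Step 3: frontier [A—C 2, C—D 12, B—C 17, A—E 14, D—E 20, F—G 10, A—F 15] → take A—C (2); add A.
Step 4: frontier [A—B 6, C—D 12, B—C 17, D—E 20, F—G 10] → take A—B (6); add B.
Step 5: frontier [B—G 17, C—D 12, D—E 20, F—G 10] → take F—G (10); add G.
Step 6: frontier [C—D 12, D—E 20, D—G 20] → take C—D (12); add D.
Vertex order: E, F, C, A, B, G, D. The 5th vertex is B.

B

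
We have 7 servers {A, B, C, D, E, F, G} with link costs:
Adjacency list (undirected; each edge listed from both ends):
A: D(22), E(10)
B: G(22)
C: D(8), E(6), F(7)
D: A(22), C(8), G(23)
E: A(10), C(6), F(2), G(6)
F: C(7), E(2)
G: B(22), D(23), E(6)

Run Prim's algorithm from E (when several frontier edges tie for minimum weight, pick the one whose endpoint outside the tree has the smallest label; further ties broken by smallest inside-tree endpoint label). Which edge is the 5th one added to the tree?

Prim's algorithm from E:
Step 1: cheapest edge leaving the tree is E–F (2); add F.
Step 2: cheapest edge leaving the tree is C–E (6); add C.
Step 3: cheapest edge leaving the tree is E–G (6); add G.
Step 4: cheapest edge leaving the tree is C–D (8); add D.
Step 5: cheapest edge leaving the tree is A–E (10); add A.
Step 6: cheapest edge leaving the tree is B–G (22); add B.
The 5th edge added is A–E.

A-E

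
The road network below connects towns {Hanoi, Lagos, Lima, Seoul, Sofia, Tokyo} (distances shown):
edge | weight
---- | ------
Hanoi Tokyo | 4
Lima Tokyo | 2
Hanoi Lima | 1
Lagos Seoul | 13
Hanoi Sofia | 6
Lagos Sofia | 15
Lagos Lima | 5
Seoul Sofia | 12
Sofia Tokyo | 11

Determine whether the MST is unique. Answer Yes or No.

Kruskal: consider edges lightest-first.
Hanoi Lima (1): add. Components now {Sofia} {Hanoi,Lima} {Lagos} {Seoul} {Tokyo}
Lima Tokyo (2): add. Components now {Sofia} {Hanoi,Lima,Tokyo} {Lagos} {Seoul}
Hanoi Tokyo (4): skip — Tokyo and Hanoi already connected.
Lagos Lima (5): add. Components now {Sofia} {Hanoi,Lagos,Lima,Tokyo} {Seoul}
Hanoi Sofia (6): add. Components now {Hanoi,Lagos,Lima,Sofia,Tokyo} {Seoul}
Sofia Tokyo (11): skip — Sofia and Tokyo already connected.
Seoul Sofia (12): add. Components now {Hanoi,Lagos,Lima,Seoul,Sofia,Tokyo}
Every non-tree edge has weight strictly greater than the heaviest edge on the tree path between its endpoints, so the MST is unique.

Yes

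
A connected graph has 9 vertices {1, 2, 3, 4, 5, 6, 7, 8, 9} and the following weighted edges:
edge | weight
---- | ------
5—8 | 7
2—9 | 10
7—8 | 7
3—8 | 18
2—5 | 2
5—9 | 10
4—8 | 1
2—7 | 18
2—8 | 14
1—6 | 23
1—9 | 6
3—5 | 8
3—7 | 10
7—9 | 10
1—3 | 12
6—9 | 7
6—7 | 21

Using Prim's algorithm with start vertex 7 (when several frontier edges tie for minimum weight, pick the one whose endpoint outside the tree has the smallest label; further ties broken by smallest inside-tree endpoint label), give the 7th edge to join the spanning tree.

1-9

Prim's algorithm from 7:
Step 1: cheapest edge leaving the tree is 7—8 (7); add 8.
Step 2: cheapest edge leaving the tree is 4—8 (1); add 4.
Step 3: cheapest edge leaving the tree is 5—8 (7); add 5.
Step 4: cheapest edge leaving the tree is 2—5 (2); add 2.
Step 5: cheapest edge leaving the tree is 3—5 (8); add 3.
Step 6: cheapest edge leaving the tree is 2—9 (10); add 9.
Step 7: cheapest edge leaving the tree is 1—9 (6); add 1.
Step 8: cheapest edge leaving the tree is 6—9 (7); add 6.
The 7th edge added is 1—9.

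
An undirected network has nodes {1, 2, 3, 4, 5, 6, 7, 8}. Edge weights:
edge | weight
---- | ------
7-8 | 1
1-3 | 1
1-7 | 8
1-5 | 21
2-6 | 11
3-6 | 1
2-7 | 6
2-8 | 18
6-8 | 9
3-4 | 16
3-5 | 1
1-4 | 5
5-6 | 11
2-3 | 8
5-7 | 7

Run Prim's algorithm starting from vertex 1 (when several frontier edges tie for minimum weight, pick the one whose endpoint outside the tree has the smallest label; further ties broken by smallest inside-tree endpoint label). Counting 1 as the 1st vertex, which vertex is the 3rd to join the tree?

5

Grow the tree from 1 using Prim:
Step 1: cheapest edge leaving the tree is 1-3 (1); add 3.
Step 2: cheapest edge leaving the tree is 3-5 (1); add 5.
Step 3: cheapest edge leaving the tree is 3-6 (1); add 6.
Step 4: cheapest edge leaving the tree is 1-4 (5); add 4.
Step 5: cheapest edge leaving the tree is 5-7 (7); add 7.
Step 6: cheapest edge leaving the tree is 7-8 (1); add 8.
Step 7: cheapest edge leaving the tree is 2-7 (6); add 2.
Vertex order: 1, 3, 5, 6, 4, 7, 8, 2. The 3rd vertex is 5.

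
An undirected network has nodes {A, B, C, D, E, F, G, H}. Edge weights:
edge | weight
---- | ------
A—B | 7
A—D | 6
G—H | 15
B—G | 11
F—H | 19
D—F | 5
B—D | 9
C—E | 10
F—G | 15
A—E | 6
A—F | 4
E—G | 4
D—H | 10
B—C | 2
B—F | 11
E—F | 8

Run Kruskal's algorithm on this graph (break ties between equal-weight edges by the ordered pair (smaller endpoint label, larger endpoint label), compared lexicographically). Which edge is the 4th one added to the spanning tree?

D-F

Sort edges by weight, then run Kruskal:
B—C (2): add — endpoints in different components.
A—F (4): add — endpoints in different components.
E—G (4): add — endpoints in different components.
D—F (5): add — endpoints in different components.
A—D (6): skip — A and D already connected.
A—E (6): add — endpoints in different components.
A—B (7): add — endpoints in different components.
E—F (8): skip — E and F already connected.
B—D (9): skip — B and D already connected.
C—E (10): skip — C and E already connected.
D—H (10): add — endpoints in different components.
The 4th edge added is D—F.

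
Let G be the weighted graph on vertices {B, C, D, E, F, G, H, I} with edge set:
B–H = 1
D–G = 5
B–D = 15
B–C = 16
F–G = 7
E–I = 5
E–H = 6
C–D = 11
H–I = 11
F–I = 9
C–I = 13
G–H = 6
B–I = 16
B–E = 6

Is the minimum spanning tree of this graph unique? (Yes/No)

No

Kruskal's algorithm — process edges by increasing weight (ties by edge label):
B–H (1): add — endpoints in different components.
D–G (5): add — endpoints in different components.
E–I (5): add — endpoints in different components.
B–E (6): add — endpoints in different components.
E–H (6): skip — E and H already connected.
G–H (6): add — endpoints in different components.
F–G (7): add — endpoints in different components.
F–I (9): skip — F and I already connected.
C–D (11): add — endpoints in different components.
Non-tree edge E–H has weight 6, equal to the heaviest edge on its tree cycle — swapping gives another MST of the same weight. Not unique.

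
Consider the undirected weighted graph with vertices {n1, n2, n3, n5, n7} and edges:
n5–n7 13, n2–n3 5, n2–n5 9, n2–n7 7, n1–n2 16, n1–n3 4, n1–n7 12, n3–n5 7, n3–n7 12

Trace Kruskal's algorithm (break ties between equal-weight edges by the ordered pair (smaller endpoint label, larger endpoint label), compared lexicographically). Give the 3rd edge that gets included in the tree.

n2-n7

Sort edges by weight, then run Kruskal:
n1–n3 (4): add — endpoints in different components.
n2–n3 (5): add — endpoints in different components.
n2–n7 (7): add — endpoints in different components.
n3–n5 (7): add — endpoints in different components.
The 3rd edge added is n2–n7.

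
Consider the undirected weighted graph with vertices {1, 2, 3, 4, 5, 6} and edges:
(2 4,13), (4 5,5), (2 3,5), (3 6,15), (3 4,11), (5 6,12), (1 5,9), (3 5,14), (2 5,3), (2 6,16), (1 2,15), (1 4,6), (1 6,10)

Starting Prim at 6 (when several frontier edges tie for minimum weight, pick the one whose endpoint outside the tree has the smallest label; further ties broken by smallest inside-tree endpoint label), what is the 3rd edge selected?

Grow the tree from 6 using Prim:
Step 1: cheapest edge leaving the tree is 1 6 (10); add 1.
Step 2: cheapest edge leaving the tree is 1 4 (6); add 4.
Step 3: cheapest edge leaving the tree is 4 5 (5); add 5.
Step 4: cheapest edge leaving the tree is 2 5 (3); add 2.
Step 5: cheapest edge leaving the tree is 2 3 (5); add 3.
The 3rd edge added is 4 5.

4-5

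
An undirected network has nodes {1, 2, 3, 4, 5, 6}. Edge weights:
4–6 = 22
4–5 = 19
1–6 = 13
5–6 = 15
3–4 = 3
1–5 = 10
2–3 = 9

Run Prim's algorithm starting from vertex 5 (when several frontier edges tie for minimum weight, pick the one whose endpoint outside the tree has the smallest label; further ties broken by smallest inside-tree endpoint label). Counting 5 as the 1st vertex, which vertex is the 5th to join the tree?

Prim, starting at 5.
Step 1: frontier [1–5 10, 5–6 15, 4–5 19] → take 1–5 (10); add 1.
Step 2: frontier [1–6 13, 5–6 15, 4–5 19] → take 1–6 (13); add 6.
Step 3: frontier [4–5 19, 4–6 22] → take 4–5 (19); add 4.
Step 4: frontier [3–4 3] → take 3–4 (3); add 3.
Step 5: frontier [2–3 9] → take 2–3 (9); add 2.
Vertex order: 5, 1, 6, 4, 3, 2. The 5th vertex is 3.

3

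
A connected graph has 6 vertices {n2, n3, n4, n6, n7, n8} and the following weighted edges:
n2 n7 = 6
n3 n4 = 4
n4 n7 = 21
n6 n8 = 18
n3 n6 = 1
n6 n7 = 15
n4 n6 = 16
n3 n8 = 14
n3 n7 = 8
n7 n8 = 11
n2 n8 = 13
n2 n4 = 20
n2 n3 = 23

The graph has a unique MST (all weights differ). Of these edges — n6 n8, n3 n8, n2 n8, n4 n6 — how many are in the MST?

Kruskal's algorithm — process edges by increasing weight (ties by edge label):
n3 n6 (1): add. Components now {n2} {n4} {n8} {n3,n6} {n7}
n3 n4 (4): add. Components now {n2} {n3,n4,n6} {n8} {n7}
n2 n7 (6): add. Components now {n2,n7} {n3,n4,n6} {n8}
n3 n7 (8): add. Components now {n2,n3,n4,n6,n7} {n8}
n7 n8 (11): add. Components now {n2,n3,n4,n6,n7,n8}
MST edge set: {n3 n6, n3 n4, n2 n7, n3 n7, n7 n8}.
Of the listed edges, {} are in the MST → 0.

0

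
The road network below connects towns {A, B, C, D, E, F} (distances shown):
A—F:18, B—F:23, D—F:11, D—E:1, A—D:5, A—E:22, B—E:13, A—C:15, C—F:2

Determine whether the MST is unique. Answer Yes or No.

Yes

Sort edges by weight, then run Kruskal:
D—E (1): add. Components now {A} {B} {C} {D,E} {F}
C—F (2): add. Components now {A} {B} {C,F} {D,E}
A—D (5): add. Components now {A,D,E} {B} {C,F}
D—F (11): add. Components now {A,C,D,E,F} {B}
B—E (13): add. Components now {A,B,C,D,E,F}
Every non-tree edge has weight strictly greater than the heaviest edge on the tree path between its endpoints, so the MST is unique.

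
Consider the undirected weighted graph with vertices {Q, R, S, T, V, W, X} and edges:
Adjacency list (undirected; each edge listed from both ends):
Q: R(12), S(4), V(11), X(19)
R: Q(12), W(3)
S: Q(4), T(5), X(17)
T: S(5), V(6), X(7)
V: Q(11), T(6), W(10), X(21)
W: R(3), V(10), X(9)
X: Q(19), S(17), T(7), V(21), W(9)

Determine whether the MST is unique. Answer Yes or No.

Kruskal's algorithm — process edges by increasing weight (ties by edge label):
R—W (3): add — endpoints in different components.
Q—S (4): add — endpoints in different components.
S—T (5): add — endpoints in different components.
T—V (6): add — endpoints in different components.
T—X (7): add — endpoints in different components.
W—X (9): add — endpoints in different components.
Every non-tree edge has weight strictly greater than the heaviest edge on the tree path between its endpoints, so the MST is unique.

Yes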